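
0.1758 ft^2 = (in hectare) 1.633e-06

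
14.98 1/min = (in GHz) 2.497e-10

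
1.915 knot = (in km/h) 3.547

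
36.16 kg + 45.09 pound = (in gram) 5.661e+04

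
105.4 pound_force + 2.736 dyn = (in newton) 468.8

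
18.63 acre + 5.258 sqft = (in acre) 18.63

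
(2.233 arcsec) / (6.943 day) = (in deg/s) 1.034e-09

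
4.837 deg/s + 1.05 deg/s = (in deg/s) 5.887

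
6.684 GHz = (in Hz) 6.684e+09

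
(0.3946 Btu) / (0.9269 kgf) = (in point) 1.298e+05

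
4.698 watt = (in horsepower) 0.0063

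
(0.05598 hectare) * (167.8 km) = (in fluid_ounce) 3.176e+12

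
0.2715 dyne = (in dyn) 0.2715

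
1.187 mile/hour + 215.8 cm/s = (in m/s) 2.689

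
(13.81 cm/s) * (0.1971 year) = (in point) 2.433e+09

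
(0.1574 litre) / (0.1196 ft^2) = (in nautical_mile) 7.649e-06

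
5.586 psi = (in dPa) 3.851e+05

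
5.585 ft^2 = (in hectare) 5.189e-05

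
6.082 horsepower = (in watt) 4535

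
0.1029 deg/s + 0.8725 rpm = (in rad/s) 0.09316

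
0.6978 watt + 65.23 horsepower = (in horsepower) 65.23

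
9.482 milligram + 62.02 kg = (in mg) 6.202e+07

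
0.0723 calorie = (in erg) 3.025e+06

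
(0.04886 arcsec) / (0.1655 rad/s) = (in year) 4.539e-14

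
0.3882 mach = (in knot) 256.9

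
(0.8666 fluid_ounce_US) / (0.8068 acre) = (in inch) 3.09e-07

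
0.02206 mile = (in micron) 3.55e+07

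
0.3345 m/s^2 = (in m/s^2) 0.3345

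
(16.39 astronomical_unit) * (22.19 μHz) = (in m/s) 5.441e+07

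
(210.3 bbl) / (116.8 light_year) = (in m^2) 3.026e-17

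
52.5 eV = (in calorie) 2.01e-18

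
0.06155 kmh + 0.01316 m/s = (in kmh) 0.1089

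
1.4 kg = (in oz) 49.38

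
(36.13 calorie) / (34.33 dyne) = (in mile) 273.6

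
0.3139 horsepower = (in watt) 234.1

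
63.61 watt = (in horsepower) 0.0853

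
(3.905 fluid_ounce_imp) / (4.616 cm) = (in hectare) 2.404e-07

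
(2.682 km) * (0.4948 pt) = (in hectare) 4.682e-05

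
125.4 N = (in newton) 125.4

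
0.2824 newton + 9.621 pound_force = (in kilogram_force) 4.393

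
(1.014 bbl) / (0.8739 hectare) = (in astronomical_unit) 1.233e-16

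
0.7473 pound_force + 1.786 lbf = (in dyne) 1.127e+06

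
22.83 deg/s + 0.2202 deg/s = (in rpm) 3.842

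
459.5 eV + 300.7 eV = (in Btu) 1.154e-19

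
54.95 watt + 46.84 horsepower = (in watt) 3.498e+04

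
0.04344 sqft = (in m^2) 0.004036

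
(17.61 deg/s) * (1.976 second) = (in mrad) 607.3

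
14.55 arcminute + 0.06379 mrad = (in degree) 0.2462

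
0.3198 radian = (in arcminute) 1099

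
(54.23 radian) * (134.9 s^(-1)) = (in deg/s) 4.192e+05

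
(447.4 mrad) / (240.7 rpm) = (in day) 2.054e-07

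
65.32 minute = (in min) 65.32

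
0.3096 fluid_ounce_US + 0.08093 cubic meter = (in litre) 80.94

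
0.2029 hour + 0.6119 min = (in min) 12.79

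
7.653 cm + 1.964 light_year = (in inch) 7.315e+17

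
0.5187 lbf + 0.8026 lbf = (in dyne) 5.877e+05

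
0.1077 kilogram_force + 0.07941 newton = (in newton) 1.136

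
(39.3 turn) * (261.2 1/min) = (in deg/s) 6.159e+04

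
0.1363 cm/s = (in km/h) 0.004907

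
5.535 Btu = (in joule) 5840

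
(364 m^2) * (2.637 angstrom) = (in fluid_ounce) 0.003246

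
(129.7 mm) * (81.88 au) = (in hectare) 1.589e+08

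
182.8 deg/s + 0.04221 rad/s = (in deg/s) 185.2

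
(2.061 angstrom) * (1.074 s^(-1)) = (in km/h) 7.969e-10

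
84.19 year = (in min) 4.425e+07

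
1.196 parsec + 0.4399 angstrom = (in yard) 4.036e+16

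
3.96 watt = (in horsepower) 0.00531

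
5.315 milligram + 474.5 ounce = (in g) 1.345e+04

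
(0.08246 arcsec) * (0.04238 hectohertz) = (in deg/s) 9.707e-05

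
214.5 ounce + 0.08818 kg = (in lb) 13.6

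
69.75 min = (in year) 0.0001327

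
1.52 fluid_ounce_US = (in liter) 0.04495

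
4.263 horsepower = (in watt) 3179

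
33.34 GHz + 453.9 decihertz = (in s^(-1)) 3.334e+10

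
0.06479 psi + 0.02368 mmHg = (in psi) 0.06525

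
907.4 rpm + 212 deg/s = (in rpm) 942.7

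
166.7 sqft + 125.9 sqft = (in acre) 0.006717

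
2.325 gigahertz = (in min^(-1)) 1.395e+11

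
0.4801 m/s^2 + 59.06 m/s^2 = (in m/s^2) 59.54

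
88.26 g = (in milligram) 8.826e+04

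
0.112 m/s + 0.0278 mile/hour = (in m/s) 0.1244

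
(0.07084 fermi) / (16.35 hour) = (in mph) 2.692e-21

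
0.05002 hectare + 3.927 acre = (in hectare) 1.639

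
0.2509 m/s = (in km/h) 0.9032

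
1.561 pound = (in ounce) 24.98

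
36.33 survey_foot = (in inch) 436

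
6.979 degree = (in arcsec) 2.512e+04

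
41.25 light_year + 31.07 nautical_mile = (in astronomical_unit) 2.609e+06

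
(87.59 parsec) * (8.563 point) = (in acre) 2.018e+12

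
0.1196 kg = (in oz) 4.219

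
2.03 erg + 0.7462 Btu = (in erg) 7.873e+09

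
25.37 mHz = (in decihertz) 0.2537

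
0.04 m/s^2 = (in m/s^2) 0.04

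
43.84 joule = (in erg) 4.384e+08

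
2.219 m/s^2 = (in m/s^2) 2.219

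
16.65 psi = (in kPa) 114.8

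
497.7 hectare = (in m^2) 4.977e+06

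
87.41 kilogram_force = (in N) 857.2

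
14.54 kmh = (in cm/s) 403.9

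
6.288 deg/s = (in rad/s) 0.1097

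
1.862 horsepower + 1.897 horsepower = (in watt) 2803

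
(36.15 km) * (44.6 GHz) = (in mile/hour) 3.607e+15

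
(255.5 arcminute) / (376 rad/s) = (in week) 3.268e-10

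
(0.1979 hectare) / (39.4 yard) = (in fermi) 5.493e+16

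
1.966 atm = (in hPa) 1992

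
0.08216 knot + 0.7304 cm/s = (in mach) 0.0001456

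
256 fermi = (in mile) 1.591e-16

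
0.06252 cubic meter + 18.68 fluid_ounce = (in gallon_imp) 13.87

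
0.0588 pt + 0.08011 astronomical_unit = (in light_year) 1.267e-06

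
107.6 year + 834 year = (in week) 4.91e+04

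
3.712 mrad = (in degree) 0.2127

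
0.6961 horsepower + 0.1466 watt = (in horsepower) 0.6963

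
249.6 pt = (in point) 249.6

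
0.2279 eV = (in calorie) 8.727e-21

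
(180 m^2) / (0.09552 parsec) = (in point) 1.731e-10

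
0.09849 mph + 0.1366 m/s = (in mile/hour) 0.4041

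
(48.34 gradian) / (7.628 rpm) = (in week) 1.572e-06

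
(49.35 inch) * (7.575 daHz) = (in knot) 184.6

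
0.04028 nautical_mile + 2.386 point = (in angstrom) 7.46e+11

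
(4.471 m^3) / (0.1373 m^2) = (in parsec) 1.055e-15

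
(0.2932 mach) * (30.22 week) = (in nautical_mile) 9.852e+05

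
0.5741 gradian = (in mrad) 9.018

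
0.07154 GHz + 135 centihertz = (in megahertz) 71.54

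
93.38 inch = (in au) 1.585e-11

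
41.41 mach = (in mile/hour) 3.154e+04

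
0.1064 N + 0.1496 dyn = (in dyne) 1.064e+04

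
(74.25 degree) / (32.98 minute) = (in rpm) 0.006254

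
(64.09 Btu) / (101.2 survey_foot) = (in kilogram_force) 223.5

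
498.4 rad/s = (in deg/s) 2.856e+04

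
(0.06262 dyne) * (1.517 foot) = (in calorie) 6.92e-08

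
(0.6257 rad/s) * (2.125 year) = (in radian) 4.193e+07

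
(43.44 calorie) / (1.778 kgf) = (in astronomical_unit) 6.968e-11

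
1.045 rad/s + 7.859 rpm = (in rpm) 17.84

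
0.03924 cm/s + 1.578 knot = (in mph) 1.817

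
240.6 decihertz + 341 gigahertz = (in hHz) 3.41e+09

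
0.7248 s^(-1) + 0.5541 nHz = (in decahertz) 0.07248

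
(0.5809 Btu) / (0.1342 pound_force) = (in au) 6.863e-09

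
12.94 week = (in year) 0.2482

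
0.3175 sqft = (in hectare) 2.95e-06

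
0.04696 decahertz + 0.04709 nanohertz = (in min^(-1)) 28.18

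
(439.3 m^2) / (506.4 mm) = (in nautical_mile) 0.4684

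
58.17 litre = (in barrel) 0.3659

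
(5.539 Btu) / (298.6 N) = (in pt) 5.548e+04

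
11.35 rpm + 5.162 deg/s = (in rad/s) 1.279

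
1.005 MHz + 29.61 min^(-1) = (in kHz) 1005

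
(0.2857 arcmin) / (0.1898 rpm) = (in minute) 6.969e-05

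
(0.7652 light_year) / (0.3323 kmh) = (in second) 7.843e+16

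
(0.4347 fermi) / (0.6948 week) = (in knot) 2.011e-21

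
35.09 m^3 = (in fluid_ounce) 1.187e+06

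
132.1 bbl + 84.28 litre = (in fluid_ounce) 7.13e+05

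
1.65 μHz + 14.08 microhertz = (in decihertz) 0.0001573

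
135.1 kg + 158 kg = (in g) 2.931e+05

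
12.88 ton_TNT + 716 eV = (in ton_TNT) 12.88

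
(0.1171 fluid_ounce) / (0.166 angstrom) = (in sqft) 2.246e+06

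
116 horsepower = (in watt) 8.65e+04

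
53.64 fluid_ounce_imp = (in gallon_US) 0.4026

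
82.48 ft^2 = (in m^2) 7.663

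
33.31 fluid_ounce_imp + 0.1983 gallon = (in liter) 1.697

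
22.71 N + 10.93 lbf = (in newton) 71.33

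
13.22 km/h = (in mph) 8.215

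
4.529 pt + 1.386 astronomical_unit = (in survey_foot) 6.803e+11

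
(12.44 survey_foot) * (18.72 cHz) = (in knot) 1.38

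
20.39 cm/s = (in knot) 0.3963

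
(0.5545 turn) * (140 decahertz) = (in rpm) 4.658e+04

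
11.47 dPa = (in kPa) 0.001147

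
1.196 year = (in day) 436.5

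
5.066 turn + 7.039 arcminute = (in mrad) 3.183e+04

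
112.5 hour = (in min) 6750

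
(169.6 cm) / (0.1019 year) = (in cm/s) 5.278e-05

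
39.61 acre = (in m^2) 1.603e+05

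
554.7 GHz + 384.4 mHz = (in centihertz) 5.547e+13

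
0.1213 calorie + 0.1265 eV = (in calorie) 0.1213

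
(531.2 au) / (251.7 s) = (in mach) 9.272e+08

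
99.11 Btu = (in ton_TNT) 2.499e-05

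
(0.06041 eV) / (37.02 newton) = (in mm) 2.614e-19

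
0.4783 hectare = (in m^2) 4783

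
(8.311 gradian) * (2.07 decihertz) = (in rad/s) 0.02702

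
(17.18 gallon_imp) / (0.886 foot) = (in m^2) 0.2892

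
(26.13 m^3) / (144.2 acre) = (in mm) 0.04478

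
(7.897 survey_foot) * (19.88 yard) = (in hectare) 0.004376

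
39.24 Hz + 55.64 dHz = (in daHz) 4.48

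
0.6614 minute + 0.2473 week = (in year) 0.004744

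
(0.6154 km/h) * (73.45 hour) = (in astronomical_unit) 3.022e-07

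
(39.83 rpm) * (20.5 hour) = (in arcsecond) 6.349e+10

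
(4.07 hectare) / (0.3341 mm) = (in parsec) 3.948e-09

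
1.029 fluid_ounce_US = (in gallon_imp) 0.006694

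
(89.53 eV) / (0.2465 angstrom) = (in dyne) 0.05819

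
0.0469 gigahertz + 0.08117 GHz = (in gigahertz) 0.1281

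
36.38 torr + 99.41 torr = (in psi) 2.626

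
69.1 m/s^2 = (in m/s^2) 69.1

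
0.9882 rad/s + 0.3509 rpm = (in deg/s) 58.73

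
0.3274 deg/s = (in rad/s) 0.005714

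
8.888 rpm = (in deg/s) 53.33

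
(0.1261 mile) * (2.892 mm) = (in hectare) 5.869e-05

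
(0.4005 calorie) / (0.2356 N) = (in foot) 23.33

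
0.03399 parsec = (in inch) 4.129e+16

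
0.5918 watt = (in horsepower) 0.0007936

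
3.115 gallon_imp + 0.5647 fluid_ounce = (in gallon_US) 3.745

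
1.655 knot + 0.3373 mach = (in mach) 0.3398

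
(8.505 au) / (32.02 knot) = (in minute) 1.287e+09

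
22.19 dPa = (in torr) 0.01664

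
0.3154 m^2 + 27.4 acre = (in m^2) 1.109e+05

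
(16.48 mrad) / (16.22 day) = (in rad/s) 1.176e-08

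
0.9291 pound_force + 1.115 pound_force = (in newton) 9.093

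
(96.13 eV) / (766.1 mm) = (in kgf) 2.05e-18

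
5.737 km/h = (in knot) 3.098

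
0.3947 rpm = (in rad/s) 0.04133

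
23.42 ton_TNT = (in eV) 6.116e+29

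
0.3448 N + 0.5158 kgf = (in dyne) 5.403e+05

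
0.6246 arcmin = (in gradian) 0.01157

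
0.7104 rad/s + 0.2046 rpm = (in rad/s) 0.7318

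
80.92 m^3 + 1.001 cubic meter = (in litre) 8.192e+04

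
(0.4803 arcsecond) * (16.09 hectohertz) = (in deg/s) 0.2147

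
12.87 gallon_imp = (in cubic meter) 0.05851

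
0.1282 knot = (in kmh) 0.2374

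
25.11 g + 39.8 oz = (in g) 1153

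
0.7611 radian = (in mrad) 761.1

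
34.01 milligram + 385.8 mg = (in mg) 419.8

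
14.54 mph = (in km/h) 23.4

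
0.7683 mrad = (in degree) 0.04402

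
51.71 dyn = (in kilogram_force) 5.273e-05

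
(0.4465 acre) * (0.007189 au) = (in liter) 1.943e+15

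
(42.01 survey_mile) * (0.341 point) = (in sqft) 87.54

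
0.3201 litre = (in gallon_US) 0.08456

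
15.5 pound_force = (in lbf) 15.5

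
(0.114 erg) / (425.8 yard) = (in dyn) 2.928e-06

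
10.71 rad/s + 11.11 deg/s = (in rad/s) 10.9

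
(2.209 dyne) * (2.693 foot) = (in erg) 181.3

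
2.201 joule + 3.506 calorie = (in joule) 16.87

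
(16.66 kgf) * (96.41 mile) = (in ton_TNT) 0.006059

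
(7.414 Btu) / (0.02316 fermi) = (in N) 3.377e+20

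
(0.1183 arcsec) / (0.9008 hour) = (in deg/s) 1.013e-08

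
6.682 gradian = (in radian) 0.105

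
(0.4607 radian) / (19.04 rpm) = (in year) 7.327e-09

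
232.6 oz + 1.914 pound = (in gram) 7462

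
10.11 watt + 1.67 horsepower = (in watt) 1255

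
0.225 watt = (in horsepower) 0.0003017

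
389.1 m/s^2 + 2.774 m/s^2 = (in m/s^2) 391.9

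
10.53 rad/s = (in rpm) 100.6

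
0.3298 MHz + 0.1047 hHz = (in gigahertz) 0.0003298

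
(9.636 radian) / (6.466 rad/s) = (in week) 2.464e-06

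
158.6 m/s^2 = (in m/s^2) 158.6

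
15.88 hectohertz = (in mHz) 1.588e+06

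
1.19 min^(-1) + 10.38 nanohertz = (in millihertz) 19.83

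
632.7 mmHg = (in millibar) 843.5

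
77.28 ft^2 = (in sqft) 77.28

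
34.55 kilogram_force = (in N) 338.8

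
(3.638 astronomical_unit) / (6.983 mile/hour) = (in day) 2.018e+06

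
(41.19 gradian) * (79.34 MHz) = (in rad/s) 5.133e+07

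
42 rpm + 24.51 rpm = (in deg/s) 399.1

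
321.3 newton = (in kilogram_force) 32.76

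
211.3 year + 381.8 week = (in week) 1.14e+04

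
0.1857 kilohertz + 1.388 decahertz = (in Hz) 199.6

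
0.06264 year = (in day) 22.86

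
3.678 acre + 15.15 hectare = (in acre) 41.11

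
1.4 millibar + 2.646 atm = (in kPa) 268.2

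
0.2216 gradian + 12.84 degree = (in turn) 0.03622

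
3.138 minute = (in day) 0.002179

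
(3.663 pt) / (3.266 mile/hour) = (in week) 1.463e-09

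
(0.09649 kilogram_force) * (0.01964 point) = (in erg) 65.56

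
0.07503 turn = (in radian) 0.4714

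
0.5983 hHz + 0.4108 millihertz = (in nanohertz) 5.983e+10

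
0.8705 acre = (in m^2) 3523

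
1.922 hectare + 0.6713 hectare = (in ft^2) 2.791e+05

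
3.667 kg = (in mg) 3.667e+06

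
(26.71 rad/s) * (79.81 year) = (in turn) 1.07e+10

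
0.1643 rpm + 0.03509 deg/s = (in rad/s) 0.01782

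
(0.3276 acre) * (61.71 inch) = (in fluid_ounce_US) 7.027e+07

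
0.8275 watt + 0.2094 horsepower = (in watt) 157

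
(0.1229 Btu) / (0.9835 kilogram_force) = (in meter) 13.44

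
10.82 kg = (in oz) 381.7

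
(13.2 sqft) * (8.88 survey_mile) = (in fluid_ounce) 5.926e+08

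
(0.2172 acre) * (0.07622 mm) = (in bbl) 0.4214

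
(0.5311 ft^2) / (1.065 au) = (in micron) 3.097e-07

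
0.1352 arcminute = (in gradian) 0.002504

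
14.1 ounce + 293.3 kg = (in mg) 2.937e+08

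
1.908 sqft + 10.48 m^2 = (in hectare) 0.001066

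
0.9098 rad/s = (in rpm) 8.688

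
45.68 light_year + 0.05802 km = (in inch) 1.701e+19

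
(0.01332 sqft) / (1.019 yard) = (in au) 8.878e-15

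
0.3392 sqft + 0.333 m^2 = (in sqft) 3.924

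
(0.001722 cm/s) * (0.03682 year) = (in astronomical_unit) 1.337e-10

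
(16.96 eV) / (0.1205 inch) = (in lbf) 1.996e-16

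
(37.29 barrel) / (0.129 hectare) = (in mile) 2.856e-06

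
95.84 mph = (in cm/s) 4284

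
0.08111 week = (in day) 0.5678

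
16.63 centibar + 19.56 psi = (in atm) 1.495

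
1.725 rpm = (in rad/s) 0.1806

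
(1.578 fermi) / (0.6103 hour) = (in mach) 2.109e-21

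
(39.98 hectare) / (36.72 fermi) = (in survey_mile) 6.765e+15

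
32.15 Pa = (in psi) 0.004663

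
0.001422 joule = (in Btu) 1.348e-06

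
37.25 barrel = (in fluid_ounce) 2.003e+05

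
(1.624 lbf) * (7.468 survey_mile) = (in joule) 8.682e+04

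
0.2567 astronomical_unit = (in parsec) 1.245e-06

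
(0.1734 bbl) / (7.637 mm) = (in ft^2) 38.86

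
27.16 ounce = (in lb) 1.698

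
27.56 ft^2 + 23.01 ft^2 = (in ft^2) 50.57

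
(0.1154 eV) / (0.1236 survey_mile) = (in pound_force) 2.09e-23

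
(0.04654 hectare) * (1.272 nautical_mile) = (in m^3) 1.096e+06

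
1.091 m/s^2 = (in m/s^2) 1.091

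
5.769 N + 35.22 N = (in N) 40.99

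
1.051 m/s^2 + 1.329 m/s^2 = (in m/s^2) 2.38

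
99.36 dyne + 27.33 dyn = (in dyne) 126.7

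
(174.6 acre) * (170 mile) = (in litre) 1.933e+14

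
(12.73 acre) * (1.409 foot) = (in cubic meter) 2.212e+04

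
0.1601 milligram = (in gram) 0.0001601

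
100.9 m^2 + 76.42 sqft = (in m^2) 108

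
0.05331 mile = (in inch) 3378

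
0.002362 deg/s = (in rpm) 0.0003937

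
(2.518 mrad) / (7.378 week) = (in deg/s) 3.233e-08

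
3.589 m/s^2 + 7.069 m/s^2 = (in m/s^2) 10.66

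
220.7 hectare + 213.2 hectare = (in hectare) 433.9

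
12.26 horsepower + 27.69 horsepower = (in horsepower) 39.95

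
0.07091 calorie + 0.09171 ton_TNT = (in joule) 3.837e+08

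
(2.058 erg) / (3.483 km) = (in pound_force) 1.328e-11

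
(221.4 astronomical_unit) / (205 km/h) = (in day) 6.732e+06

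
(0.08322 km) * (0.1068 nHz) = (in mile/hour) 1.988e-08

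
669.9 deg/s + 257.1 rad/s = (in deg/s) 1.54e+04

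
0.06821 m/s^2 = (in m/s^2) 0.06821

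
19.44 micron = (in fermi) 1.944e+10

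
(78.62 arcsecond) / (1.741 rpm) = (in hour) 5.807e-07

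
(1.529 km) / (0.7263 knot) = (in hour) 1.137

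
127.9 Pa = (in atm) 0.001262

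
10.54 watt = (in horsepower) 0.01413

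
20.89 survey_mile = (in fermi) 3.362e+19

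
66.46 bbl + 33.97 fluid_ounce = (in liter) 1.057e+04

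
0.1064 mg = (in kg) 1.064e-07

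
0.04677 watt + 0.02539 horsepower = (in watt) 18.98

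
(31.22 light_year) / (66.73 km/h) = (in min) 2.656e+14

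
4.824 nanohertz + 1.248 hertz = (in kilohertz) 0.001248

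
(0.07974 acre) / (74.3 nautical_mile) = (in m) 0.002345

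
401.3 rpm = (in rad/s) 42.02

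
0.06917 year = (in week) 3.607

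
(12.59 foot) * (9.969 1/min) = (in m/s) 0.6376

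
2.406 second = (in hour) 0.0006683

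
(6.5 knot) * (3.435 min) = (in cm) 6.892e+04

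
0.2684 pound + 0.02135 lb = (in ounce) 4.636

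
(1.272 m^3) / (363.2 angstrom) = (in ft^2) 3.77e+08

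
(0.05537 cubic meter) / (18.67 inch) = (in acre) 2.885e-05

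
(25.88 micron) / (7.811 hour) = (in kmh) 3.313e-09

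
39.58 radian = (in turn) 6.299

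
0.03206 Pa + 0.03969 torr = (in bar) 5.324e-05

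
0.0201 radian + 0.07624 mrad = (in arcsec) 4162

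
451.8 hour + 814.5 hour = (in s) 4.559e+06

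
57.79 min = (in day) 0.04013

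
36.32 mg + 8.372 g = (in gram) 8.408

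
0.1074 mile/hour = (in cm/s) 4.801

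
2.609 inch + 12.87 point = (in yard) 0.07744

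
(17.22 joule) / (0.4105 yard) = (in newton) 45.88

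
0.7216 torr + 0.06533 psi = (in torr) 4.1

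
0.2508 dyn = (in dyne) 0.2508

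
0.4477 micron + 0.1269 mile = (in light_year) 2.159e-14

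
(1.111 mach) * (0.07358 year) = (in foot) 2.88e+09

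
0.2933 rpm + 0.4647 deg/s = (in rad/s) 0.03882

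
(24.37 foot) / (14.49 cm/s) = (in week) 8.476e-05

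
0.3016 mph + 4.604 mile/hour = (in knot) 4.263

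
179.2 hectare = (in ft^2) 1.929e+07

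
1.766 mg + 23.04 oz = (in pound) 1.44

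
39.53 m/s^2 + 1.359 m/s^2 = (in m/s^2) 40.89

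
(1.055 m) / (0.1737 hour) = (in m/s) 0.001687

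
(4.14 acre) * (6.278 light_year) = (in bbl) 6.259e+21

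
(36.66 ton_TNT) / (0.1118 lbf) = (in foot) 1.012e+12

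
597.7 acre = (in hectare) 241.9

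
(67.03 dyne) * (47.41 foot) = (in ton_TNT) 2.315e-12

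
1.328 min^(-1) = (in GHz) 2.213e-11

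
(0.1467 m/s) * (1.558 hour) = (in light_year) 8.697e-14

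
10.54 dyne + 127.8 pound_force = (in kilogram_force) 57.97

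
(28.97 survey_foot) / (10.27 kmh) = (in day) 3.582e-05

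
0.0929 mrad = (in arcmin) 0.3194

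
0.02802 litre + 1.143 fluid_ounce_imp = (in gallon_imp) 0.01331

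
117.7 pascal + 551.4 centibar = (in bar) 5.515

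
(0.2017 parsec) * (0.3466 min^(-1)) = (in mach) 1.056e+11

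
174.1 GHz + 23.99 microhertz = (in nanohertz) 1.741e+20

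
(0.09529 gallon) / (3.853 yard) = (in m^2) 0.0001024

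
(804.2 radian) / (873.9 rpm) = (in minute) 0.1465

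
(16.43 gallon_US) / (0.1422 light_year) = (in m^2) 4.623e-17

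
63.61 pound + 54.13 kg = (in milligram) 8.298e+07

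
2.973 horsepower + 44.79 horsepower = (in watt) 3.562e+04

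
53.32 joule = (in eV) 3.328e+20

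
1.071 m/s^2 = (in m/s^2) 1.071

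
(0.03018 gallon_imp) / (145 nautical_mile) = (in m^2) 5.109e-10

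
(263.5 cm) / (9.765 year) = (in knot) 1.663e-08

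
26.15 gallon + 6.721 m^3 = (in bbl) 42.9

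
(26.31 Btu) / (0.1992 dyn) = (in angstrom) 1.393e+20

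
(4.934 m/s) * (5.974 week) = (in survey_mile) 1.108e+04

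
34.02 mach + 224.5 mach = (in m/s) 8.803e+04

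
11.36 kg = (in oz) 400.7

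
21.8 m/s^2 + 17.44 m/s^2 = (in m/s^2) 39.24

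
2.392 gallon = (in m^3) 0.009055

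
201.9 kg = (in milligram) 2.019e+08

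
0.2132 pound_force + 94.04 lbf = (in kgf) 42.75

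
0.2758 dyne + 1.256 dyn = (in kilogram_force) 1.562e-06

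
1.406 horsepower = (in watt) 1048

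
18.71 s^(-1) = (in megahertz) 1.871e-05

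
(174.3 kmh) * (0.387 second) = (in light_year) 1.981e-15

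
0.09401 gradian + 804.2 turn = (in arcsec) 1.042e+09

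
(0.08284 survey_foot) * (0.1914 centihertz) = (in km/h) 0.000174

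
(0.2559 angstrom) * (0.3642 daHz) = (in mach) 2.737e-13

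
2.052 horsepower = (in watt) 1530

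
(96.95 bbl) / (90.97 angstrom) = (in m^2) 1.694e+09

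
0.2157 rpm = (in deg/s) 1.294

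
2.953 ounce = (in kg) 0.08372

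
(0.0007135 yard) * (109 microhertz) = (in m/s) 7.111e-08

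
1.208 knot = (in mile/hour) 1.39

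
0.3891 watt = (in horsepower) 0.0005218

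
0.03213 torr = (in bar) 4.284e-05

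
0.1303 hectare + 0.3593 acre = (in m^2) 2757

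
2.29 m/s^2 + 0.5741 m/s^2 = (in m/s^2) 2.864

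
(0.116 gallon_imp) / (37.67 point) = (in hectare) 3.968e-06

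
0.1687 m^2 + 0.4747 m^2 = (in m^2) 0.6434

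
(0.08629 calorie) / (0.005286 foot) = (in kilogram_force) 22.85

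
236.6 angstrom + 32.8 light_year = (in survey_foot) 1.018e+18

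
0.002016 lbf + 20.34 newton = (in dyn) 2.035e+06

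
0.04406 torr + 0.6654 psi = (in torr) 34.46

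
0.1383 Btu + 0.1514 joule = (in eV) 9.117e+20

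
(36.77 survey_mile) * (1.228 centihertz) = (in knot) 1413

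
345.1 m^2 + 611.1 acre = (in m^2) 2.473e+06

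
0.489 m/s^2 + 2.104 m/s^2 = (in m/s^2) 2.593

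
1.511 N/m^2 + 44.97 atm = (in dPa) 4.557e+07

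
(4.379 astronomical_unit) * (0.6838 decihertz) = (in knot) 8.707e+10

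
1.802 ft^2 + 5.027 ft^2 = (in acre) 0.0001568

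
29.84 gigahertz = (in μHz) 2.984e+16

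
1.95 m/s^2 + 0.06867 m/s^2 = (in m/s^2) 2.019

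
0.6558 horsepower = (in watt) 489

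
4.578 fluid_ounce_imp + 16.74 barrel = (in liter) 2662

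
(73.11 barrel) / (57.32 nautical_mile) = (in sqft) 0.001179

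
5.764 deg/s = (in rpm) 0.9607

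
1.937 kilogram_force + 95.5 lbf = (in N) 443.8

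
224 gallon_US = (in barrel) 5.333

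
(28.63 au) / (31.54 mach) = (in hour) 1.108e+05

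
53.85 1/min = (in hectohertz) 0.008975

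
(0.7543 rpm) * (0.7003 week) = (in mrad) 3.346e+07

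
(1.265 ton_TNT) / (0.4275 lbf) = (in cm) 2.783e+11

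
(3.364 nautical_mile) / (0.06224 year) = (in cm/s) 0.3174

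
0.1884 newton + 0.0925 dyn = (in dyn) 1.884e+04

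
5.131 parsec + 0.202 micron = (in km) 1.583e+14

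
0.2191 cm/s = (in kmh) 0.007888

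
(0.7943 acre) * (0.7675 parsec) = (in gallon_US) 2.011e+22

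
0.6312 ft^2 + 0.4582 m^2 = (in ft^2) 5.563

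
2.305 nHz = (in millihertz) 2.305e-06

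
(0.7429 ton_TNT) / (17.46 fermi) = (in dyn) 1.78e+28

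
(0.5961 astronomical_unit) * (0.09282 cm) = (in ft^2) 8.91e+08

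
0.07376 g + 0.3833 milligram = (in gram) 0.07414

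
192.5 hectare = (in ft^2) 2.072e+07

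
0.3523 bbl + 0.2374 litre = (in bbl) 0.3538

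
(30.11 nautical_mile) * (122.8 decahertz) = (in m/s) 6.848e+07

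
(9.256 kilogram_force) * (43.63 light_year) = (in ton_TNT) 8.955e+09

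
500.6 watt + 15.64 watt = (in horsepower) 0.6923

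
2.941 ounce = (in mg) 8.338e+04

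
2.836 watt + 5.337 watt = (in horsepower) 0.01096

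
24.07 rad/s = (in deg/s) 1379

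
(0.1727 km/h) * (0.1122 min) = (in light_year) 3.414e-17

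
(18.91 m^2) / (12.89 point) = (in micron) 4.159e+09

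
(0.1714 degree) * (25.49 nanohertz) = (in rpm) 7.282e-10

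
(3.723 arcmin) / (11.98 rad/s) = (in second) 9.04e-05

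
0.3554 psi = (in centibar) 2.45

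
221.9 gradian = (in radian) 3.486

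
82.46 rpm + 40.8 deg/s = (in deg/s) 535.6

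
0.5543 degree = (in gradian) 0.6159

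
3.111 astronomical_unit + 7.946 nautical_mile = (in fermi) 4.654e+26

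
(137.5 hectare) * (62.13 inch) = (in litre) 2.17e+09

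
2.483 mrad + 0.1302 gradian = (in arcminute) 15.57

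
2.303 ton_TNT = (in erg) 9.636e+16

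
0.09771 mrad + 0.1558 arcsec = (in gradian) 0.006268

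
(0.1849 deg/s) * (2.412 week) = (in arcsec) 9.71e+08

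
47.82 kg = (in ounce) 1687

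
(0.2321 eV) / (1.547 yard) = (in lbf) 5.91e-21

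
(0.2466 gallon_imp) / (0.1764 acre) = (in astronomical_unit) 1.05e-17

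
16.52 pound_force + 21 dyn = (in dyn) 7.348e+06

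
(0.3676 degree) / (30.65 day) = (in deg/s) 1.388e-07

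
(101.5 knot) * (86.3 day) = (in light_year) 4.115e-08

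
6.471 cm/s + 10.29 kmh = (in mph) 6.539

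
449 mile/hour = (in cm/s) 2.007e+04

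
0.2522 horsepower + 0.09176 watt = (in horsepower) 0.2523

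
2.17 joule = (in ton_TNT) 5.186e-10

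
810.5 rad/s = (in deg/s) 4.644e+04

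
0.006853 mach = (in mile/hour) 5.22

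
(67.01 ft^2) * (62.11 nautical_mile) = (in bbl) 4.504e+06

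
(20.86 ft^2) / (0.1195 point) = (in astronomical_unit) 3.073e-07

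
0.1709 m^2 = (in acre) 4.223e-05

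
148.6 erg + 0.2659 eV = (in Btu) 1.408e-08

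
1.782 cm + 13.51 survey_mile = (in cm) 2.174e+06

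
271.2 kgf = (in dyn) 2.66e+08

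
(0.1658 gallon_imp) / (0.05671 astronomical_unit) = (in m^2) 8.885e-14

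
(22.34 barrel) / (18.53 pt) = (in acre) 0.1343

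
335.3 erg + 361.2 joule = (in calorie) 86.33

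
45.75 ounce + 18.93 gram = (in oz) 46.42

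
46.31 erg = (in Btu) 4.389e-09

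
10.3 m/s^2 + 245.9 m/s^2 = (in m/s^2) 256.2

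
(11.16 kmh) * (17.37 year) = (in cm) 1.698e+11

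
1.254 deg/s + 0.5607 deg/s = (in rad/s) 0.03167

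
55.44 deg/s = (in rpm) 9.24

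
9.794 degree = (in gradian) 10.88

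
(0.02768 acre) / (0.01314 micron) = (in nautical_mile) 4.603e+06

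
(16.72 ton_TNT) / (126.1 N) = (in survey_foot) 1.82e+09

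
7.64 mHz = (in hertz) 0.00764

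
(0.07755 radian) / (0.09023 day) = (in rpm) 9.499e-05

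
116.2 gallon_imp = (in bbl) 3.323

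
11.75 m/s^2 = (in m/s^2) 11.75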